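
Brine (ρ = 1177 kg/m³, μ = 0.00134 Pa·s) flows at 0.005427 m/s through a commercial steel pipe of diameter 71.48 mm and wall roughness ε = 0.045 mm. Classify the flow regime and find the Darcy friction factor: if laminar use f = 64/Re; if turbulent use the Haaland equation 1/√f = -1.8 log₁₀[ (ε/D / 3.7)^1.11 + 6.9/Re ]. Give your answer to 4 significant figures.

Re = ρVD/μ = 1177·0.005427·0.07148/0.00134 = 340.7.
Re < 2300 → laminar, so f = 64/Re = 0.1878 (roughness is irrelevant in laminar flow).

f ≈ 0.1878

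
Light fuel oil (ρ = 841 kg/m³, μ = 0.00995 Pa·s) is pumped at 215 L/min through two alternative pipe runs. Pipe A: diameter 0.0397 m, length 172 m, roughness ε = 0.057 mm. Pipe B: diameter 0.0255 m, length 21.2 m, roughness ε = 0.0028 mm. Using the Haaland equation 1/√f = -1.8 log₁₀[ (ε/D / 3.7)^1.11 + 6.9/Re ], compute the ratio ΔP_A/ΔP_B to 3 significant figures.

ΔP_A/ΔP_B ≈ 1.05

Pipe A: V = Q/A = 0.003583/0.001238 = 2.895 m/s; Re = 9714; ε/D = 0.00144; Haaland → f = 0.03299; ΔP_A = f(L/D)(ρV²/2) = 5.037e+05 Pa.
Pipe B: V = Q/A = 0.003583/0.0005107 = 7.016 m/s; Re = 1.512e+04; ε/D = 0.00011; Haaland → f = 0.0278; ΔP_B = f(L/D)(ρV²/2) = 4.785e+05 Pa.
ΔP_A/ΔP_B = 5.037e+05/4.785e+05 = 1.05.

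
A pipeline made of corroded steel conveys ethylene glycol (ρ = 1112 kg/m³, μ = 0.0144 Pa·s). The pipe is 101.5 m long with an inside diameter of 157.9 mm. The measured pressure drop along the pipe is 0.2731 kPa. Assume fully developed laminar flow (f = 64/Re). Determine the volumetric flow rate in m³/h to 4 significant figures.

Q ≈ 10.26 m³/h

For laminar flow, f = 64/Re with Re = ρVD/μ, so Darcy-Weisbach reduces to ΔP = 32μLV/D². Solving for V: V = ΔP·D²/(32μL) = 273.1·(0.1579)²/(32·0.0144·101.5) = 0.1456 m/s.
Check: Re = ρVD/μ = 1112·0.1456·0.1579/0.0144 = 1775 < 2300, so the laminar assumption holds.
Q = V·A = 0.1456·(π/4·0.1579²) = 0.002851 m³/s = 10.26 m³/h.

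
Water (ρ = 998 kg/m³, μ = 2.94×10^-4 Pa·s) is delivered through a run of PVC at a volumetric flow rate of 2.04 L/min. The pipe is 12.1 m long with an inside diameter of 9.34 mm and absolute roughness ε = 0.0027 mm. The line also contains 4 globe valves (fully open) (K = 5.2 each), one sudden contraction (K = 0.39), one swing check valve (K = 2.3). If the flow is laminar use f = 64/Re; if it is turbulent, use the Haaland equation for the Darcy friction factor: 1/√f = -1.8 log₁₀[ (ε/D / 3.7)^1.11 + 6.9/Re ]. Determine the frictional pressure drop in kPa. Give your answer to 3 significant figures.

Q = 2.04 L/min = 2.04/60000 = 3.4e-05 m³/s.
Cross-sectional area A = πD²/4 = π(0.00934)²/4 = 6.851e-05 m²; mean velocity V = Q/A = 3.4e-05/6.851e-05 = 0.4962 m/s.
Reynolds number Re = ρVD/μ = 998 · 0.4962 · 0.00934 / 0.000294 = 1.573e+04.
Re > 4000 → turbulent. Relative roughness ε/D = 2.7e-06/0.00934 = 0.000289. Haaland: 1/√f = -1.8 log₁₀[(0.000289/3.7)^1.11 + 6.9/1.573e+04] = -1.8 log₁₀[2.76e-05 + 0.000439] = 5.997, so f = 0.02781.
Total minor-loss coefficient ΣK = 4·5.2 + 1·0.39 + 1·2.3 = 23.5.
ΔP = [f·L/D + ΣK]·(ρV²/2) = [0.02781·12.1/0.00934 + 23.5]·(998·0.4962²/2) = [36.03 + 23.5]·122.9 = 7314 Pa.
ΔP = 7314 Pa = 7.31 kPa.

ΔP ≈ 7.31 kPa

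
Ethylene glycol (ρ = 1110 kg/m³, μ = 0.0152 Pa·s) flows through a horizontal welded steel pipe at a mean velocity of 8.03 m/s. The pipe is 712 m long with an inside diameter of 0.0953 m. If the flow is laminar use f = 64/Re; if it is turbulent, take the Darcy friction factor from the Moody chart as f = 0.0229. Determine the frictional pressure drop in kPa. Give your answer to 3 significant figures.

Reynolds number Re = ρVD/μ = 1110 · 8.03 · 0.0953 / 0.0152 = 5.588e+04.
Re > 4000 → turbulent; use the Moody-chart value f = 0.0229.
Darcy-Weisbach: ΔP = f(L/D)(ρV²/2) = 0.0229·(712/0.0953)·(1110·8.03²/2) = 0.0229·7471·3.579e+04 = 6.123e+06 Pa.
ΔP = 6.123e+06 Pa = 6120 kPa.

ΔP ≈ 6120 kPa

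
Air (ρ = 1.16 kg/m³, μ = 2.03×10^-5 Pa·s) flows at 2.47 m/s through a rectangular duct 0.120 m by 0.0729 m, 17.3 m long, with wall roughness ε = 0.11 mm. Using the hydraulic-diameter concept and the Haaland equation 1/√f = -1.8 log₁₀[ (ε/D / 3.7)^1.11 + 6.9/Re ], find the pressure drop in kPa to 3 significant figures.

Hydraulic diameter D_h = 4A/P = 4·(0.12·0.0729)/(2·(0.12+0.0729)) = 0.03499/0.3858 = 0.0907 m.
Re = ρVD_h/μ = 1.16·2.47·0.0907/2.03e-05 = 1.28e+04.
ε/D_h = 0.00011/0.0907 = 0.00121; Haaland gives 1/√f = -1.8 log₁₀[0.000136+0.000539] = 5.708, so f = 0.0307.
ΔP = f(L/D_h)(ρV²/2) = 0.0307·17.3/0.0907·3.539 = 20.72 Pa.
ΔP = 0.0207 kPa.

ΔP ≈ 0.0207 kPa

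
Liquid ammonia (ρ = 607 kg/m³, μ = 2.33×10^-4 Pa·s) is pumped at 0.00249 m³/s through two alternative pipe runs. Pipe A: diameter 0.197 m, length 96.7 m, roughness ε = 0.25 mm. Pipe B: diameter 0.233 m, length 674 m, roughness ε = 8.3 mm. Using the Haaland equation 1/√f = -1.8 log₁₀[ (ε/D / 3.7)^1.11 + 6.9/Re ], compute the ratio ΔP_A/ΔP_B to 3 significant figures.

Pipe A: V = Q/A = 0.00249/0.03048 = 0.08169 m/s; Re = 4.193e+04; ε/D = 0.00127; Haaland → f = 0.02501; ΔP_A = f(L/D)(ρV²/2) = 24.87 Pa.
Pipe B: V = Q/A = 0.00249/0.04264 = 0.0584 m/s; Re = 3.545e+04; ε/D = 0.0356; Haaland → f = 0.06241; ΔP_B = f(L/D)(ρV²/2) = 186.8 Pa.
ΔP_A/ΔP_B = 24.87/186.8 = 0.133.

ΔP_A/ΔP_B ≈ 0.133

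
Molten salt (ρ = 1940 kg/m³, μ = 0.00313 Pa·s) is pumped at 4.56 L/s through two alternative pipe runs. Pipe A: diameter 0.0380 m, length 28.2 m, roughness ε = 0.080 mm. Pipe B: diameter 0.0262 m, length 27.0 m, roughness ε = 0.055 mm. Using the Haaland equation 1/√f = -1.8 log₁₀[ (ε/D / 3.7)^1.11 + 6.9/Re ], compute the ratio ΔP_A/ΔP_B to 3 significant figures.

ΔP_A/ΔP_B ≈ 0.166

Pipe A: V = Q/A = 0.00456/0.001134 = 4.021 m/s; Re = 9.47e+04; ε/D = 0.00211; Haaland → f = 0.02533; ΔP_A = f(L/D)(ρV²/2) = 2.948e+05 Pa.
Pipe B: V = Q/A = 0.00456/0.0005391 = 8.458 m/s; Re = 1.374e+05; ε/D = 0.0021; Haaland → f = 0.02486; ΔP_B = f(L/D)(ρV²/2) = 1.778e+06 Pa.
ΔP_A/ΔP_B = 2.948e+05/1.778e+06 = 0.166.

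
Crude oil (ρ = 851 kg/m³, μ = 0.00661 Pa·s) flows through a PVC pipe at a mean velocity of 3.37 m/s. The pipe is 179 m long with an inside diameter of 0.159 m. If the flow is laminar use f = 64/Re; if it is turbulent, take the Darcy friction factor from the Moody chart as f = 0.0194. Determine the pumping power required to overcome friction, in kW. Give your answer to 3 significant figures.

Reynolds number Re = ρVD/μ = 851 · 3.37 · 0.159 / 0.00661 = 6.899e+04.
Re > 4000 → turbulent; use the Moody-chart value f = 0.0194.
Darcy-Weisbach: ΔP = f(L/D)(ρV²/2) = 0.0194·(179/0.159)·(851·3.37²/2) = 0.0194·1126·4832 = 1.055e+05 Pa.
Q = V·A = 3.37·0.01986 = 0.06691 m³/s.
Pumping power P = QΔP = 0.06691·1.055e+05 = 7062 W = 7.06 kW.

P ≈ 7.06 kW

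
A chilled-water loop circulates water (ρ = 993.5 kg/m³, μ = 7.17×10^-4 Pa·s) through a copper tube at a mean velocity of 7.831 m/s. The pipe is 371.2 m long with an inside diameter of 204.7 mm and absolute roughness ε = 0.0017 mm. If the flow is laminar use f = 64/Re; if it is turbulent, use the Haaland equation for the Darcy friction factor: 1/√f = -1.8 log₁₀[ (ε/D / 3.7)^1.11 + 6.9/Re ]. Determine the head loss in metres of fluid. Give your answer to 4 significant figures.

h_f ≈ 59.15 m

Reynolds number Re = ρVD/μ = 993.5 · 7.831 · 0.2047 / 0.000717 = 2.221e+06.
Re > 4000 → turbulent. Relative roughness ε/D = 1.7e-06/0.2047 = 8.3e-06. Haaland: 1/√f = -1.8 log₁₀[(8.3e-06/3.7)^1.11 + 6.9/2.221e+06] = -1.8 log₁₀[5.37e-07 + 3.11e-06] = 9.789, so f = 0.01044.
Darcy-Weisbach: ΔP = f(L/D)(ρV²/2) = 0.01044·(371.2/0.2047)·(993.5·7.831²/2) = 0.01044·1813·3.046e+04 = 5.764e+05 Pa.
Head loss h_f = ΔP/(ρg) = 5.764e+05/(993.5·9.81) = 59.15 m.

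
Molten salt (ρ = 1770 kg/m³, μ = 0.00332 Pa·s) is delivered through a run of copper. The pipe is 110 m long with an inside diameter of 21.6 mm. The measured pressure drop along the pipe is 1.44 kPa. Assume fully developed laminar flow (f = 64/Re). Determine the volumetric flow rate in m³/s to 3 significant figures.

For laminar flow, f = 64/Re with Re = ρVD/μ, so Darcy-Weisbach reduces to ΔP = 32μLV/D². Solving for V: V = ΔP·D²/(32μL) = 1440·(0.0216)²/(32·0.00332·110) = 0.05749 m/s.
Check: Re = ρVD/μ = 1770·0.05749·0.0216/0.00332 = 662 < 2300, so the laminar assumption holds.
Q = V·A = 0.05749·(π/4·0.0216²) = 2.107e-05 m³/s = 2.11×10^-5 m³/s.

Q ≈ 2.11×10^-5 m³/s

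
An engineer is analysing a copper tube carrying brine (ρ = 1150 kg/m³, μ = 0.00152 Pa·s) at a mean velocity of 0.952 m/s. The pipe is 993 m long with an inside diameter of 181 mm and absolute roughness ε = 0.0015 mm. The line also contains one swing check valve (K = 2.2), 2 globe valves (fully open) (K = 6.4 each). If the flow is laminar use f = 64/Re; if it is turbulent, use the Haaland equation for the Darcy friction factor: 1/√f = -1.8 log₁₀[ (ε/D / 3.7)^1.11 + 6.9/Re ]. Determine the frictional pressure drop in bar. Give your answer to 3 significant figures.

Reynolds number Re = ρVD/μ = 1150 · 0.952 · 0.181 / 0.00152 = 1.304e+05.
Re > 4000 → turbulent. Relative roughness ε/D = 1.5e-06/0.181 = 8.29e-06. Haaland: 1/√f = -1.8 log₁₀[(8.29e-06/3.7)^1.11 + 6.9/1.304e+05] = -1.8 log₁₀[5.35e-07 + 5.29e-05] = 7.69, so f = 0.01691.
Total minor-loss coefficient ΣK = 1·2.2 + 2·6.4 = 15.
ΔP = [f·L/D + ΣK]·(ρV²/2) = [0.01691·993/0.181 + 15]·(1150·0.952²/2) = [92.78 + 15]·521.1 = 5.617e+04 Pa.
ΔP = 5.617e+04 Pa = 0.562 bar.

ΔP ≈ 0.562 bar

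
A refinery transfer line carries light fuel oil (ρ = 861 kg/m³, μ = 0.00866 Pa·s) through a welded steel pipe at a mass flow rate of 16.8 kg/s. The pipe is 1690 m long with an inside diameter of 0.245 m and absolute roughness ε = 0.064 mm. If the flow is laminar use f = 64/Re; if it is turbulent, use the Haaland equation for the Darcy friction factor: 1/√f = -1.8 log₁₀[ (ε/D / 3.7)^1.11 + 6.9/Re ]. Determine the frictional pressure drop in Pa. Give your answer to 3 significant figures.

A = πD²/4 = π(0.245)²/4 = 0.04714 m²; mean velocity V = ṁ/(ρA) = 16.8/(861 · 0.04714) = 0.4139 m/s.
Reynolds number Re = ρVD/μ = 861 · 0.4139 · 0.245 / 0.00866 = 1.008e+04.
Re > 4000 → turbulent. Relative roughness ε/D = 6.4e-05/0.245 = 0.000261. Haaland: 1/√f = -1.8 log₁₀[(0.000261/3.7)^1.11 + 6.9/1.008e+04] = -1.8 log₁₀[2.47e-05 + 0.000684] = 5.669, so f = 0.03112.
Darcy-Weisbach: ΔP = f(L/D)(ρV²/2) = 0.03112·(1690/0.245)·(861·0.4139²/2) = 0.03112·6898·73.75 = 1.583e+04 Pa.

ΔP ≈ 15800 Pa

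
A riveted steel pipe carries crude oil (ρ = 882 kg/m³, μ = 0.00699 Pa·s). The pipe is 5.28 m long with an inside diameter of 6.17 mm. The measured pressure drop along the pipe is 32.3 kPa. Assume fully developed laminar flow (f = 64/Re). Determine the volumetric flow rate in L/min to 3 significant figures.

For laminar flow, f = 64/Re with Re = ρVD/μ, so Darcy-Weisbach reduces to ΔP = 32μLV/D². Solving for V: V = ΔP·D²/(32μL) = 3.23e+04·(0.00617)²/(32·0.00699·5.28) = 1.041 m/s.
Check: Re = ρVD/μ = 882·1.041·0.00617/0.00699 = 810.6 < 2300, so the laminar assumption holds.
Q = V·A = 1.041·(π/4·0.00617²) = 3.113e-05 m³/s = 1.87 L/min.

Q ≈ 1.87 L/min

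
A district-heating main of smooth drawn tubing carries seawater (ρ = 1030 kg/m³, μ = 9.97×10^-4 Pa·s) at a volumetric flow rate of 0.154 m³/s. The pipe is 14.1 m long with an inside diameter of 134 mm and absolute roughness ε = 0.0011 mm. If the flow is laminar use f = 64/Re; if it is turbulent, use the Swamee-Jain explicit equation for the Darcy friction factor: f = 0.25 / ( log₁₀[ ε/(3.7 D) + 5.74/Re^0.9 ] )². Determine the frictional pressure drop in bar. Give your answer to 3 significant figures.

Cross-sectional area A = πD²/4 = π(0.134)²/4 = 0.0141 m²; mean velocity V = Q/A = 0.154/0.0141 = 10.92 m/s.
Reynolds number Re = ρVD/μ = 1030 · 10.92 · 0.134 / 0.000997 = 1.512e+06.
Re > 4000 → turbulent. Relative roughness ε/D = 1.1e-06/0.134 = 8.21e-06. Swamee-Jain: f = 0.25/(log₁₀[8.21e-06/3.7 + 5.74/1.512e+06^0.9])² = 0.25/(log₁₀[2.22e-06 + 1.58e-05])² = 0.25/(-4.745)² = 0.0111.
Darcy-Weisbach: ΔP = f(L/D)(ρV²/2) = 0.0111·(14.1/0.134)·(1030·10.92²/2) = 0.0111·105.2·6.141e+04 = 7.174e+04 Pa.
ΔP = 7.174e+04 Pa = 0.717 bar.

ΔP ≈ 0.717 bar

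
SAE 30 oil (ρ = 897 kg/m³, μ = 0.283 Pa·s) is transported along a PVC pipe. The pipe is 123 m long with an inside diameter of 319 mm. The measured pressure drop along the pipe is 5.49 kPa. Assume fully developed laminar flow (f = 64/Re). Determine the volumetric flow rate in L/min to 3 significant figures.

For laminar flow, f = 64/Re with Re = ρVD/μ, so Darcy-Weisbach reduces to ΔP = 32μLV/D². Solving for V: V = ΔP·D²/(32μL) = 5490·(0.319)²/(32·0.283·123) = 0.5015 m/s.
Check: Re = ρVD/μ = 897·0.5015·0.319/0.283 = 507.1 < 2300, so the laminar assumption holds.
Q = V·A = 0.5015·(π/4·0.319²) = 0.04009 m³/s = 2410 L/min.

Q ≈ 2410 L/min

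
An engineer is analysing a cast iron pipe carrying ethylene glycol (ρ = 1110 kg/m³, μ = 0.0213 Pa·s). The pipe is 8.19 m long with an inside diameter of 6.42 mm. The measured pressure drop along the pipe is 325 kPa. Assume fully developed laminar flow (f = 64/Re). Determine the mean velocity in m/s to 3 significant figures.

For laminar flow, f = 64/Re with Re = ρVD/μ, so Darcy-Weisbach reduces to ΔP = 32μLV/D². Solving for V: V = ΔP·D²/(32μL) = 3.25e+05·(0.00642)²/(32·0.0213·8.19) = 2.4 m/s.
Check: Re = ρVD/μ = 1110·2.4·0.00642/0.0213 = 802.8 < 2300, so the laminar assumption holds.

V ≈ 2.40 m/s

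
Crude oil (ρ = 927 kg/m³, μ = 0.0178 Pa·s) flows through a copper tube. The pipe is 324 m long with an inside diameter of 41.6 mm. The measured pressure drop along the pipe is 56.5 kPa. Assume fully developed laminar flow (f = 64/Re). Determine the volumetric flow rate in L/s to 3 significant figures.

For laminar flow, f = 64/Re with Re = ρVD/μ, so Darcy-Weisbach reduces to ΔP = 32μLV/D². Solving for V: V = ΔP·D²/(32μL) = 5.65e+04·(0.0416)²/(32·0.0178·324) = 0.5298 m/s.
Check: Re = ρVD/μ = 927·0.5298·0.0416/0.0178 = 1148 < 2300, so the laminar assumption holds.
Q = V·A = 0.5298·(π/4·0.0416²) = 0.0007201 m³/s = 0.720 L/s.

Q ≈ 0.720 L/s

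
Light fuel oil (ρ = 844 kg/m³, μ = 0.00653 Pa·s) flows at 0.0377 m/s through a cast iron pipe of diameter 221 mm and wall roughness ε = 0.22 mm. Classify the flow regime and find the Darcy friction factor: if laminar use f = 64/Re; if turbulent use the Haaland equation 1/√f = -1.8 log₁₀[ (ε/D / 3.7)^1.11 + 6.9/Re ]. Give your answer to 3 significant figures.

Re = ρVD/μ = 844·0.0377·0.221/0.00653 = 1077.
Re < 2300 → laminar, so f = 64/Re = 0.05943 (roughness is irrelevant in laminar flow).

f ≈ 0.0594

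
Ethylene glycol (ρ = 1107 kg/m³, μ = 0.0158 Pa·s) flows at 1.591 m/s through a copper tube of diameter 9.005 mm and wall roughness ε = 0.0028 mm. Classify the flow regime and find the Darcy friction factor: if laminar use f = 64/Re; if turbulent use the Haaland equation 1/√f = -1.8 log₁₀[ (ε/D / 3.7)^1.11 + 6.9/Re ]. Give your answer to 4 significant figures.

f ≈ 0.06376

Re = ρVD/μ = 1107·1.591·0.009005/0.0158 = 1004.
Re < 2300 → laminar, so f = 64/Re = 0.06376 (roughness is irrelevant in laminar flow).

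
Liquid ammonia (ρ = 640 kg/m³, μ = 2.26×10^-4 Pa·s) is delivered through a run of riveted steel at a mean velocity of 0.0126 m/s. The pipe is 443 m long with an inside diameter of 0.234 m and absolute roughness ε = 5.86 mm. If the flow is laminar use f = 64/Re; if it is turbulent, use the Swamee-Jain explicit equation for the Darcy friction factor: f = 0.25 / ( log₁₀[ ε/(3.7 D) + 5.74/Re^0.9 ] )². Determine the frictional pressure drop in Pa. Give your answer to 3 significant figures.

ΔP ≈ 5.60 Pa

Reynolds number Re = ρVD/μ = 640 · 0.0126 · 0.234 / 0.000226 = 8349.
Re > 4000 → turbulent. Relative roughness ε/D = 0.00586/0.234 = 0.025. Swamee-Jain: f = 0.25/(log₁₀[0.025/3.7 + 5.74/8349^0.9])² = 0.25/(log₁₀[0.00677 + 0.0017])² = 0.25/(-2.072)² = 0.05821.
Darcy-Weisbach: ΔP = f(L/D)(ρV²/2) = 0.05821·(443/0.234)·(640·0.0126²/2) = 0.05821·1893·0.0508 = 5.598 Pa.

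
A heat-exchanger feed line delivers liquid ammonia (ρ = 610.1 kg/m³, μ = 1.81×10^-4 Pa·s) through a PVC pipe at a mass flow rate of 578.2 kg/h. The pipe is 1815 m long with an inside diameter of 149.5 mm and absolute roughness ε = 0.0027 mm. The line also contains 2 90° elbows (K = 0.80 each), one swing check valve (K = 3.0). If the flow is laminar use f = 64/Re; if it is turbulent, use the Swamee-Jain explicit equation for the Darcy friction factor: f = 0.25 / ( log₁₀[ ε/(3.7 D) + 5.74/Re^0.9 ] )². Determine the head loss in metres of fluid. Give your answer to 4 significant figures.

ṁ = 578.2 kg/h = 578.2/3600 = 0.1606 kg/s.
A = πD²/4 = π(0.1495)²/4 = 0.01755 m²; mean velocity V = ṁ/(ρA) = 0.1606/(610.1 · 0.01755) = 0.015 m/s.
Reynolds number Re = ρVD/μ = 610.1 · 0.015 · 0.1495 / 0.000181 = 7557.
Re > 4000 → turbulent. Relative roughness ε/D = 2.7e-06/0.1495 = 1.81e-05. Swamee-Jain: f = 0.25/(log₁₀[1.81e-05/3.7 + 5.74/7557^0.9])² = 0.25/(log₁₀[4.88e-06 + 0.00186])² = 0.25/(-2.73)² = 0.03353.
Total minor-loss coefficient ΣK = 2·0.8 + 1·3 = 4.6.
ΔP = [f·L/D + ΣK]·(ρV²/2) = [0.03353·1815/0.1495 + 4.6]·(610.1·0.015²/2) = [407.1 + 4.6]·0.06861 = 28.25 Pa.
Head loss h_f = ΔP/(ρg) = 28.25/(610.1·9.81) = 0.004719 m.

h_f ≈ 0.004719 m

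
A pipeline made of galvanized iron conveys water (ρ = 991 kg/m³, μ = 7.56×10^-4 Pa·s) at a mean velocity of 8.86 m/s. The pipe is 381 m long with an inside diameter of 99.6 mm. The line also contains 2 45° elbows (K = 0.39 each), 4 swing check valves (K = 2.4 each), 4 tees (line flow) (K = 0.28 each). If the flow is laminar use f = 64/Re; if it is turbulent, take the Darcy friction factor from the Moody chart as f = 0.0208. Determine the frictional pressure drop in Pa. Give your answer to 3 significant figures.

ΔP ≈ 3.54×10^6 Pa

Reynolds number Re = ρVD/μ = 991 · 8.86 · 0.0996 / 0.000756 = 1.157e+06.
Re > 4000 → turbulent; use the Moody-chart value f = 0.0208.
Total minor-loss coefficient ΣK = 2·0.39 + 4·2.4 + 4·0.28 = 11.5.
ΔP = [f·L/D + ΣK]·(ρV²/2) = [0.0208·381/0.0996 + 11.5]·(991·8.86²/2) = [79.57 + 11.5]·3.89e+04 = 3.542e+06 Pa.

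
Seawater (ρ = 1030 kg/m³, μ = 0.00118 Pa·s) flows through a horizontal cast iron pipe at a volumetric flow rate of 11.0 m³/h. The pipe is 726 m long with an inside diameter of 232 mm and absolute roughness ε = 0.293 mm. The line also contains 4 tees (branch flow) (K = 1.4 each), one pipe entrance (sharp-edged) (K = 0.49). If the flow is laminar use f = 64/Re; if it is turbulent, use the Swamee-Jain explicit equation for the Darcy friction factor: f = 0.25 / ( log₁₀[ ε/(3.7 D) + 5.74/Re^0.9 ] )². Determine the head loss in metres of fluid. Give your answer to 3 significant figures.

h_f ≈ 0.0270 m

Q = 11.0 m³/h = 11.0/3600 = 0.003056 m³/s.
Cross-sectional area A = πD²/4 = π(0.232)²/4 = 0.04227 m²; mean velocity V = Q/A = 0.003056/0.04227 = 0.07228 m/s.
Reynolds number Re = ρVD/μ = 1030 · 0.07228 · 0.232 / 0.00118 = 1.464e+04.
Re > 4000 → turbulent. Relative roughness ε/D = 0.000293/0.232 = 0.00126. Swamee-Jain: f = 0.25/(log₁₀[0.00126/3.7 + 5.74/1.464e+04^0.9])² = 0.25/(log₁₀[0.000341 + 0.00102])² = 0.25/(-2.865)² = 0.03046.
Total minor-loss coefficient ΣK = 4·1.4 + 1·0.49 = 6.09.
ΔP = [f·L/D + ΣK]·(ρV²/2) = [0.03046·726/0.232 + 6.09]·(1030·0.07228²/2) = [95.31 + 6.09]·2.691 = 272.8 Pa.
Head loss h_f = ΔP/(ρg) = 272.8/(1030·9.81) = 0.0270 m.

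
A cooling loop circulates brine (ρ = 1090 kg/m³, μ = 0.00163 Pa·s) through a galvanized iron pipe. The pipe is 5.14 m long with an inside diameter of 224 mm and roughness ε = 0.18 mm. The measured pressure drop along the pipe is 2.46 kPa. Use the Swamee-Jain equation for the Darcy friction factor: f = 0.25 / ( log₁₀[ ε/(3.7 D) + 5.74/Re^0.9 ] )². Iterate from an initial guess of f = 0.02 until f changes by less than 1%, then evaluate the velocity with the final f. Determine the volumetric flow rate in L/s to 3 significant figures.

Rearranging Darcy-Weisbach: V = √(2·ΔP·D/(f·L·ρ)). With ε/D = 0.00018/0.224 = 0.000804, iterate starting from f = 0.02:
  f = 0.02 → V = √(2·2460·0.224/(0.02·5.14·1090)) = 3.136 m/s; Re = ρVD/μ = 4.698e+05; f → 0.01949
  f = 0.01949 → V = 3.177 m/s; Re = 4.758e+05; f → 0.01948
Converged (Δf/f < 1%). With the final f = 0.01948: V = √(2·2460·0.224/(0.01948·5.14·1090)) = 3.177 m/s.
Q = V·A = 3.177·(π/4·0.224²) = 0.1252 m³/s = 125 L/s.

Q ≈ 125 L/s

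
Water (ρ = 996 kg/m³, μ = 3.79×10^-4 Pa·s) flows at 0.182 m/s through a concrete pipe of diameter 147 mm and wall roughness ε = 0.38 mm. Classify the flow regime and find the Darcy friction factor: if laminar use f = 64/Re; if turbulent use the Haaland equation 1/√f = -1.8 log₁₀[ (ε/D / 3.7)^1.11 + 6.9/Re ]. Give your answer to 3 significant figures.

f ≈ 0.0269

Re = ρVD/μ = 996·0.182·0.147/0.000379 = 7.031e+04.
Re > 4000 → turbulent. ε/D = 0.00038/0.147 = 0.00259; Haaland: 1/√f = -1.8 log₁₀[0.000314 + 9.81e-05] = 6.093, so f = 0.02694.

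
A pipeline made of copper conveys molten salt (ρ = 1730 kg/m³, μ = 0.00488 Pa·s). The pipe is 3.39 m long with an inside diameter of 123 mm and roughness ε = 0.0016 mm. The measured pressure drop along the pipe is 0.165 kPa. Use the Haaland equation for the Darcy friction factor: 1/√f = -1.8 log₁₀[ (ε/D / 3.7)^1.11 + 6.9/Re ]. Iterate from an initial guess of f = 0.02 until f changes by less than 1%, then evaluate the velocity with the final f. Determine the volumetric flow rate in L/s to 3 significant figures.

Q ≈ 6.27 L/s

Rearranging Darcy-Weisbach: V = √(2·ΔP·D/(f·L·ρ)). With ε/D = 1.6e-06/0.123 = 1.3e-05, iterate starting from f = 0.02:
  f = 0.02 → V = √(2·165·0.123/(0.02·3.39·1730)) = 0.5883 m/s; Re = ρVD/μ = 2.565e+04; f → 0.02423
  f = 0.02423 → V = 0.5344 m/s; Re = 2.33e+04; f → 0.02481
  f = 0.02481 → V = 0.5282 m/s; Re = 2.303e+04; f → 0.02488
Converged (Δf/f < 1%). With the final f = 0.02488: V = √(2·165·0.123/(0.02488·3.39·1730)) = 0.5274 m/s.
Q = V·A = 0.5274·(π/4·0.123²) = 0.006267 m³/s = 6.27 L/s.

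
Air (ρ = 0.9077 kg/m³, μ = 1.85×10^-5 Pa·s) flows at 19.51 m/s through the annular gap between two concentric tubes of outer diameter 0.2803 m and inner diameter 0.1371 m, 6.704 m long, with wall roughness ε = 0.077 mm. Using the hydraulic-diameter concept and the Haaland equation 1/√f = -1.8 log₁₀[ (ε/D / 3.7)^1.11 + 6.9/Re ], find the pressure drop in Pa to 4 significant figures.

ΔP ≈ 157.8 Pa

Hydraulic diameter D_h = 4A/P = D_o - D_i = 0.2803 - 0.1371 = 0.1432 m.
Re = ρVD_h/μ = 0.9077·19.51·0.1432/1.85e-05 = 1.371e+05.
ε/D_h = 7.7e-05/0.1432 = 0.000538; Haaland gives 1/√f = -1.8 log₁₀[5.5e-05+5.03e-05] = 7.16, so f = 0.01951.
ΔP = f(L/D_h)(ρV²/2) = 0.01951·6.704/0.1432·172.8 = 157.8 Pa.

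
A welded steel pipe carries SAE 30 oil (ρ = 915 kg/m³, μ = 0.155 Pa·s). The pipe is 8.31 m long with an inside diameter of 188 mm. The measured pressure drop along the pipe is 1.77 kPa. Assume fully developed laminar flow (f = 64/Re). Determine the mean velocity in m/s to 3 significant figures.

V ≈ 1.52 m/s

For laminar flow, f = 64/Re with Re = ρVD/μ, so Darcy-Weisbach reduces to ΔP = 32μLV/D². Solving for V: V = ΔP·D²/(32μL) = 1770·(0.188)²/(32·0.155·8.31) = 1.518 m/s.
Check: Re = ρVD/μ = 915·1.518·0.188/0.155 = 1684 < 2300, so the laminar assumption holds.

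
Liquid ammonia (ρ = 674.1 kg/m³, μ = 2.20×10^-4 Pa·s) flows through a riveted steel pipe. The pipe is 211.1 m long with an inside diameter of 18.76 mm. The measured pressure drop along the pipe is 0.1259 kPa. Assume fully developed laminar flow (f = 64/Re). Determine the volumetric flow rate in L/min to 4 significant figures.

Q ≈ 0.4945 L/min

For laminar flow, f = 64/Re with Re = ρVD/μ, so Darcy-Weisbach reduces to ΔP = 32μLV/D². Solving for V: V = ΔP·D²/(32μL) = 125.9·(0.01876)²/(32·0.00022·211.1) = 0.02981 m/s.
Check: Re = ρVD/μ = 674.1·0.02981·0.01876/0.00022 = 1714 < 2300, so the laminar assumption holds.
Q = V·A = 0.02981·(π/4·0.01876²) = 8.241e-06 m³/s = 0.4945 L/min.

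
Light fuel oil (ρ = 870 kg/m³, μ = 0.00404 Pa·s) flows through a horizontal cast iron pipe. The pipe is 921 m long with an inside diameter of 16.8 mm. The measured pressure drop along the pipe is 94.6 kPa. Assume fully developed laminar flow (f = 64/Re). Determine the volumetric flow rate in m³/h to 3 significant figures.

Q ≈ 0.179 m³/h

For laminar flow, f = 64/Re with Re = ρVD/μ, so Darcy-Weisbach reduces to ΔP = 32μLV/D². Solving for V: V = ΔP·D²/(32μL) = 9.46e+04·(0.0168)²/(32·0.00404·921) = 0.2242 m/s.
Check: Re = ρVD/μ = 870·0.2242·0.0168/0.00404 = 811.3 < 2300, so the laminar assumption holds.
Q = V·A = 0.2242·(π/4·0.0168²) = 4.971e-05 m³/s = 0.179 m³/h.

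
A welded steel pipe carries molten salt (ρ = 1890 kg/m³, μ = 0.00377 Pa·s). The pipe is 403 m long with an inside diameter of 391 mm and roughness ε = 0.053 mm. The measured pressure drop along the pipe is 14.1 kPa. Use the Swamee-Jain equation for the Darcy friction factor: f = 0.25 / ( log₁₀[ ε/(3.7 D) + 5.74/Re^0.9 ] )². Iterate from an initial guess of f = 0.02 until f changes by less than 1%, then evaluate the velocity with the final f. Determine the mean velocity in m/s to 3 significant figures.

V ≈ 0.925 m/s

Rearranging Darcy-Weisbach: V = √(2·ΔP·D/(f·L·ρ)). With ε/D = 5.3e-05/0.391 = 0.000136, iterate starting from f = 0.02:
  f = 0.02 → V = √(2·1.41e+04·0.391/(0.02·403·1890)) = 0.8508 m/s; Re = ρVD/μ = 1.668e+05; f → 0.01713
  f = 0.01713 → V = 0.9193 m/s; Re = 1.802e+05; f → 0.01693
  f = 0.01693 → V = 0.9248 m/s; Re = 1.813e+05; f → 0.01691
Converged (Δf/f < 1%). With the final f = 0.01691: V = √(2·1.41e+04·0.391/(0.01691·403·1890)) = 0.9252 m/s.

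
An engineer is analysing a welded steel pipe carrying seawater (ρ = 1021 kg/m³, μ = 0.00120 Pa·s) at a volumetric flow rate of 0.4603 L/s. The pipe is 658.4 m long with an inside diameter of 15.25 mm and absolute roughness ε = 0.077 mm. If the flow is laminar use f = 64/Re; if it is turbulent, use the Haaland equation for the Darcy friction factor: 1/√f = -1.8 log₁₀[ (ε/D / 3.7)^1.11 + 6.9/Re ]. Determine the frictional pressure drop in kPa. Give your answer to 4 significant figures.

ΔP ≈ 4615 kPa

Q = 0.4603 L/s = 0.4603/1000 = 0.0004603 m³/s.
Cross-sectional area A = πD²/4 = π(0.01525)²/4 = 0.0001827 m²; mean velocity V = Q/A = 0.0004603/0.0001827 = 2.52 m/s.
Reynolds number Re = ρVD/μ = 1021 · 2.52 · 0.01525 / 0.0012 = 3.27e+04.
Re > 4000 → turbulent. Relative roughness ε/D = 7.7e-05/0.01525 = 0.00505. Haaland: 1/√f = -1.8 log₁₀[(0.00505/3.7)^1.11 + 6.9/3.27e+04] = -1.8 log₁₀[0.00066 + 0.000211] = 5.508, so f = 0.03297.
Darcy-Weisbach: ΔP = f(L/D)(ρV²/2) = 0.03297·(658.4/0.01525)·(1021·2.52²/2) = 0.03297·4.317e+04·3242 = 4.615e+06 Pa.
ΔP = 4.615e+06 Pa = 4615 kPa.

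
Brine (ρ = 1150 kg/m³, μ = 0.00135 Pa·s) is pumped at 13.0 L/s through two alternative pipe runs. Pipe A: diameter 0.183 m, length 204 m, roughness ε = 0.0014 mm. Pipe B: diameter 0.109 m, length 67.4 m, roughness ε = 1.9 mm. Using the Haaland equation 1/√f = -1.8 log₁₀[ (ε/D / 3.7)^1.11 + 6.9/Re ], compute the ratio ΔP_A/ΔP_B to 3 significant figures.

ΔP_A/ΔP_B ≈ 0.0919

Pipe A: V = Q/A = 0.013/0.0263 = 0.4943 m/s; Re = 7.705e+04; ε/D = 7.65e-06; Haaland → f = 0.01886; ΔP_A = f(L/D)(ρV²/2) = 2953 Pa.
Pipe B: V = Q/A = 0.013/0.009331 = 1.393 m/s; Re = 1.294e+05; ε/D = 0.0174; Haaland → f = 0.04658; ΔP_B = f(L/D)(ρV²/2) = 3.215e+04 Pa.
ΔP_A/ΔP_B = 2953/3.215e+04 = 0.0919.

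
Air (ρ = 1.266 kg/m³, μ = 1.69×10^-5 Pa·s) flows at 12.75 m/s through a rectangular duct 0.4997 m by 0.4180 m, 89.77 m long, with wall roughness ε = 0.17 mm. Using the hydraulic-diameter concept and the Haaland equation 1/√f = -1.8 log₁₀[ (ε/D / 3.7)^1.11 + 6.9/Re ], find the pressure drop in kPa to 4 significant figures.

Hydraulic diameter D_h = 4A/P = 4·(0.4997·0.418)/(2·(0.4997+0.418)) = 0.8355/1.835 = 0.4552 m.
Re = ρVD_h/μ = 1.266·12.75·0.4552/1.69e-05 = 4.348e+05.
ε/D_h = 0.00017/0.4552 = 0.000373; Haaland gives 1/√f = -1.8 log₁₀[3.67e-05+1.59e-05] = 7.703, so f = 0.01685.
ΔP = f(L/D_h)(ρV²/2) = 0.01685·89.77/0.4552·102.9 = 342 Pa.
ΔP = 0.3420 kPa.

ΔP ≈ 0.3420 kPa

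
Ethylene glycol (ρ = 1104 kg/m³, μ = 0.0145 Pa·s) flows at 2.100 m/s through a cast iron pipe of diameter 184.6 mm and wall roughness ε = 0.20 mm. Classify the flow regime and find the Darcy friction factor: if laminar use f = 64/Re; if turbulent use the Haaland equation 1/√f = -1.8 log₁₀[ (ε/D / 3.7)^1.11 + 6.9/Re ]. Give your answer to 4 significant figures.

Re = ρVD/μ = 1104·2.1·0.1846/0.0145 = 2.952e+04.
Re > 4000 → turbulent. ε/D = 0.0002/0.1846 = 0.00108; Haaland: 1/√f = -1.8 log₁₀[0.00012 + 0.000234] = 6.213, so f = 0.02591.

f ≈ 0.02591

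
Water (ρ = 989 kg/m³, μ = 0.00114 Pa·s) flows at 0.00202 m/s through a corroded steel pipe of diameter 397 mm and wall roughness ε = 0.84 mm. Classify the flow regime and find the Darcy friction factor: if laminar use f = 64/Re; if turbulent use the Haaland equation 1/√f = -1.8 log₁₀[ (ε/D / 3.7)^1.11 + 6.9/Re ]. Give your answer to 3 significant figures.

f ≈ 0.0920

Re = ρVD/μ = 989·0.00202·0.397/0.00114 = 695.7.
Re < 2300 → laminar, so f = 64/Re = 0.09199 (roughness is irrelevant in laminar flow).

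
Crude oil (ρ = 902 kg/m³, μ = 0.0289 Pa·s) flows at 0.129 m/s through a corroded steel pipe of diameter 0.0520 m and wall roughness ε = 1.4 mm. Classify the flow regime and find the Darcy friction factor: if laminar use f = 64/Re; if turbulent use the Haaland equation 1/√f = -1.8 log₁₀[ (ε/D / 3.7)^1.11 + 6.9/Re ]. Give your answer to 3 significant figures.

f ≈ 0.306

Re = ρVD/μ = 902·0.129·0.052/0.0289 = 209.4.
Re < 2300 → laminar, so f = 64/Re = 0.3057 (roughness is irrelevant in laminar flow).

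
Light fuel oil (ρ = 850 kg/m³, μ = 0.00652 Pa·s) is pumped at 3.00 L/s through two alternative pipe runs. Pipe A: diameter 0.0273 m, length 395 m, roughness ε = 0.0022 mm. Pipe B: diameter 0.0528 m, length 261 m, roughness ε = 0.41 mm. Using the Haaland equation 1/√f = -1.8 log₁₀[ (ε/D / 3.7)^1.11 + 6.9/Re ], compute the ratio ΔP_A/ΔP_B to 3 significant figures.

Pipe A: V = Q/A = 0.003/0.0005853 = 5.125 m/s; Re = 1.824e+04; ε/D = 8.06e-05; Haaland → f = 0.02647; ΔP_A = f(L/D)(ρV²/2) = 4.276e+06 Pa.
Pipe B: V = Q/A = 0.003/0.00219 = 1.37 m/s; Re = 9431; ε/D = 0.00777; Haaland → f = 0.04094; ΔP_B = f(L/D)(ρV²/2) = 1.615e+05 Pa.
ΔP_A/ΔP_B = 4.276e+06/1.615e+05 = 26.5.

ΔP_A/ΔP_B ≈ 26.5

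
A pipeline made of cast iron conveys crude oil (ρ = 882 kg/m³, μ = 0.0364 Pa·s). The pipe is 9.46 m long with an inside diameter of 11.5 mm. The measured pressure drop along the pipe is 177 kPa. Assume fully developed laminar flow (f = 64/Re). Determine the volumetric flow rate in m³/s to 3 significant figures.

For laminar flow, f = 64/Re with Re = ρVD/μ, so Darcy-Weisbach reduces to ΔP = 32μLV/D². Solving for V: V = ΔP·D²/(32μL) = 1.77e+05·(0.0115)²/(32·0.0364·9.46) = 2.124 m/s.
Check: Re = ρVD/μ = 882·2.124·0.0115/0.0364 = 592 < 2300, so the laminar assumption holds.
Q = V·A = 2.124·(π/4·0.0115²) = 0.0002207 m³/s = 2.21×10^-4 m³/s.

Q ≈ 2.21×10^-4 m³/s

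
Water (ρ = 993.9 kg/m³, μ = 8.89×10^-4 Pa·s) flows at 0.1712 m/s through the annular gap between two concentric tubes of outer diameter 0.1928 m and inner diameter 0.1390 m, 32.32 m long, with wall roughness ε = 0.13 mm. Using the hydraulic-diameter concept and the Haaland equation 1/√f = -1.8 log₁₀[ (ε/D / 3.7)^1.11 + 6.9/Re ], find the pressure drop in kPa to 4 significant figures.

Hydraulic diameter D_h = 4A/P = D_o - D_i = 0.1928 - 0.139 = 0.0538 m.
Re = ρVD_h/μ = 993.9·0.1712·0.0538/0.000889 = 1.03e+04.
ε/D_h = 0.00013/0.0538 = 0.00242; Haaland gives 1/√f = -1.8 log₁₀[0.000291+0.00067] = 5.431, so f = 0.03391.
ΔP = f(L/D_h)(ρV²/2) = 0.03391·32.32/0.0538·14.57 = 296.7 Pa.
ΔP = 0.2967 kPa.

ΔP ≈ 0.2967 kPa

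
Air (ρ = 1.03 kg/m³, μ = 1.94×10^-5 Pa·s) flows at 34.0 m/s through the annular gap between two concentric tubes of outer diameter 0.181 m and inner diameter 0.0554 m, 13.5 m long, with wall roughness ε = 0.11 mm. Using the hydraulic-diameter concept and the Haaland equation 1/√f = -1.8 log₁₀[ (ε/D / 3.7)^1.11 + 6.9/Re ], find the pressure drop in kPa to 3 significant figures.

ΔP ≈ 1.30 kPa

Hydraulic diameter D_h = 4A/P = D_o - D_i = 0.181 - 0.0554 = 0.1256 m.
Re = ρVD_h/μ = 1.03·34·0.1256/1.94e-05 = 2.267e+05.
ε/D_h = 0.00011/0.1256 = 0.000876; Haaland gives 1/√f = -1.8 log₁₀[9.45e-05+3.04e-05] = 7.026, so f = 0.02026.
ΔP = f(L/D_h)(ρV²/2) = 0.02026·13.5/0.1256·595.3 = 1296 Pa.
ΔP = 1.30 kPa.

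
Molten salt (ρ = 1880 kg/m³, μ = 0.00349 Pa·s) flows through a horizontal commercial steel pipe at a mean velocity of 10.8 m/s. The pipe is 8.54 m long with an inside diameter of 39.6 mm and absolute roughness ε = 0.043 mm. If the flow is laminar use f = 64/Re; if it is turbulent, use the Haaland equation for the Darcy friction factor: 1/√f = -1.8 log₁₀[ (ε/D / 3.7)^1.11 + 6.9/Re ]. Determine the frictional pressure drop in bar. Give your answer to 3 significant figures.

Reynolds number Re = ρVD/μ = 1880 · 10.8 · 0.0396 / 0.00349 = 2.304e+05.
Re > 4000 → turbulent. Relative roughness ε/D = 4.3e-05/0.0396 = 0.00109. Haaland: 1/√f = -1.8 log₁₀[(0.00109/3.7)^1.11 + 6.9/2.304e+05] = -1.8 log₁₀[0.00012 + 3e-05] = 6.884, so f = 0.0211.
Darcy-Weisbach: ΔP = f(L/D)(ρV²/2) = 0.0211·(8.54/0.0396)·(1880·10.8²/2) = 0.0211·215.7·1.096e+05 = 4.99e+05 Pa.
ΔP = 4.99e+05 Pa = 4.99 bar.

ΔP ≈ 4.99 bar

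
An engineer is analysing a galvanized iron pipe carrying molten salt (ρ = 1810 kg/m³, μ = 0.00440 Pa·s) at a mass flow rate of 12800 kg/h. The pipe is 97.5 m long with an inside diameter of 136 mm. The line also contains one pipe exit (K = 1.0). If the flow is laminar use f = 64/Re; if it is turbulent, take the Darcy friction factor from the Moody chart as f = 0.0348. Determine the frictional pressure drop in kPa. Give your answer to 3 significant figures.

ΔP ≈ 0.429 kPa

ṁ = 12800 kg/h = 12800/3600 = 3.556 kg/s.
A = πD²/4 = π(0.136)²/4 = 0.01453 m²; mean velocity V = ṁ/(ρA) = 3.556/(1810 · 0.01453) = 0.1352 m/s.
Reynolds number Re = ρVD/μ = 1810 · 0.1352 · 0.136 / 0.0044 = 7565.
Re > 4000 → turbulent; use the Moody-chart value f = 0.0348.
Total minor-loss coefficient ΣK = 1·1 = 1.
ΔP = [f·L/D + ΣK]·(ρV²/2) = [0.0348·97.5/0.136 + 1]·(1810·0.1352²/2) = [24.95 + 1]·16.55 = 429.4 Pa.
ΔP = 429.4 Pa = 0.429 kPa.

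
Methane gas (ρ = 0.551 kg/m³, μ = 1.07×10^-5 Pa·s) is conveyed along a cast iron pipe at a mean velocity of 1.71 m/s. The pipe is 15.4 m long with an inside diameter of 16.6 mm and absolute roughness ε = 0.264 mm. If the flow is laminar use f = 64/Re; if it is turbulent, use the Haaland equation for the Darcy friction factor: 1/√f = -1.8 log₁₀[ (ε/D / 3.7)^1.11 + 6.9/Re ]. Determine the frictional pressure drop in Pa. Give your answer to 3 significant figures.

ΔP ≈ 32.7 Pa

Reynolds number Re = ρVD/μ = 0.551 · 1.71 · 0.0166 / 1.07e-05 = 1462.
Re < 2300 → laminar flow, so f = 64/Re = 64/1462 = 0.04378 (the turbulent correlation is not needed).
Darcy-Weisbach: ΔP = f(L/D)(ρV²/2) = 0.04378·(15.4/0.0166)·(0.551·1.71²/2) = 0.04378·927.7·0.8056 = 32.72 Pa.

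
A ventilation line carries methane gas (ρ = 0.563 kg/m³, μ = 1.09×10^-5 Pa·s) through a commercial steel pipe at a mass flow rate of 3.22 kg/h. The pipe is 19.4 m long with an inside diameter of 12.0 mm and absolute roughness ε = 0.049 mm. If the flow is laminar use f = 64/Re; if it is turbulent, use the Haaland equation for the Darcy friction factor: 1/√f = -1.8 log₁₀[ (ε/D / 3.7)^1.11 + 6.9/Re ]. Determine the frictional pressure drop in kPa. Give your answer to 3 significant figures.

ṁ = 3.22 kg/h = 3.22/3600 = 0.0008944 kg/s.
A = πD²/4 = π(0.012)²/4 = 0.0001131 m²; mean velocity V = ṁ/(ρA) = 0.0008944/(0.563 · 0.0001131) = 14.05 m/s.
Reynolds number Re = ρVD/μ = 0.563 · 14.05 · 0.012 / 1.09e-05 = 8707.
Re > 4000 → turbulent. Relative roughness ε/D = 4.9e-05/0.012 = 0.00408. Haaland: 1/√f = -1.8 log₁₀[(0.00408/3.7)^1.11 + 6.9/8707] = -1.8 log₁₀[0.000522 + 0.000792] = 5.186, so f = 0.03718.
Darcy-Weisbach: ΔP = f(L/D)(ρV²/2) = 0.03718·(19.4/0.012)·(0.563·14.05²/2) = 0.03718·1617·55.55 = 3339 Pa.
ΔP = 3339 Pa = 3.34 kPa.

ΔP ≈ 3.34 kPa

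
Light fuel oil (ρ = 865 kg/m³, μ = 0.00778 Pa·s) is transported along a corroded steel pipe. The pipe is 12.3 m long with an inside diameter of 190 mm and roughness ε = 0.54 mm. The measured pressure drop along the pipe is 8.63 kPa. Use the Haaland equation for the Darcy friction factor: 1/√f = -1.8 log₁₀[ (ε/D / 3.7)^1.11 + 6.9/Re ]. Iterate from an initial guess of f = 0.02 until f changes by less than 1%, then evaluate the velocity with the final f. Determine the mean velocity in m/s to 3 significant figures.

Rearranging Darcy-Weisbach: V = √(2·ΔP·D/(f·L·ρ)). With ε/D = 0.00054/0.19 = 0.00284, iterate starting from f = 0.02:
  f = 0.02 → V = √(2·8630·0.19/(0.02·12.3·865)) = 3.926 m/s; Re = ρVD/μ = 8.293e+04; f → 0.02727
  f = 0.02727 → V = 3.362 m/s; Re = 7.102e+04; f → 0.02749
Converged (Δf/f < 1%). With the final f = 0.02749: V = √(2·8630·0.19/(0.02749·12.3·865)) = 3.348 m/s.

V ≈ 3.35 m/s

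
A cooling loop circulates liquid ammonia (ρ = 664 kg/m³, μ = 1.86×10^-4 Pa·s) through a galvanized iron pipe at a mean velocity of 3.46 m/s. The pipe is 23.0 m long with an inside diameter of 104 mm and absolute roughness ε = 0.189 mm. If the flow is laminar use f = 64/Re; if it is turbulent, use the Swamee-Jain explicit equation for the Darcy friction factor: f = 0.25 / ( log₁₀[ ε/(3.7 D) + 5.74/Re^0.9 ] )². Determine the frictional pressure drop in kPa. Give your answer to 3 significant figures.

Reynolds number Re = ρVD/μ = 664 · 3.46 · 0.104 / 0.000186 = 1.285e+06.
Re > 4000 → turbulent. Relative roughness ε/D = 0.000189/0.104 = 0.00182. Swamee-Jain: f = 0.25/(log₁₀[0.00182/3.7 + 5.74/1.285e+06^0.9])² = 0.25/(log₁₀[0.000491 + 1.82e-05])² = 0.25/(-3.293)² = 0.02306.
Darcy-Weisbach: ΔP = f(L/D)(ρV²/2) = 0.02306·(23/0.104)·(664·3.46²/2) = 0.02306·221.2·3975 = 2.027e+04 Pa.
ΔP = 2.027e+04 Pa = 20.3 kPa.

ΔP ≈ 20.3 kPa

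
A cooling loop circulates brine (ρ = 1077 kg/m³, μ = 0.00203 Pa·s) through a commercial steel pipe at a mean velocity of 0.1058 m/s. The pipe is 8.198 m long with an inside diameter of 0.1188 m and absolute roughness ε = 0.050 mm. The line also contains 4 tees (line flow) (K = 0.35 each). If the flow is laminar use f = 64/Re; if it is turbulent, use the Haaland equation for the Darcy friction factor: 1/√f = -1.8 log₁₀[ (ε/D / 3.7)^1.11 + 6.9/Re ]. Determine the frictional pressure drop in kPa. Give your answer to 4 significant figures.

Reynolds number Re = ρVD/μ = 1077 · 0.1058 · 0.1188 / 0.00203 = 6668.
Re > 4000 → turbulent. Relative roughness ε/D = 5e-05/0.1188 = 0.000421. Haaland: 1/√f = -1.8 log₁₀[(0.000421/3.7)^1.11 + 6.9/6668] = -1.8 log₁₀[4.19e-05 + 0.00103] = 5.342, so f = 0.03504.
Total minor-loss coefficient ΣK = 4·0.35 = 1.4.
ΔP = [f·L/D + ΣK]·(ρV²/2) = [0.03504·8.198/0.1188 + 1.4]·(1077·0.1058²/2) = [2.418 + 1.4]·6.028 = 23.01 Pa.
ΔP = 23.01 Pa = 0.02301 kPa.

ΔP ≈ 0.02301 kPa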